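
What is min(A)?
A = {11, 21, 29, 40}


Set A = {11, 21, 29, 40}
Elements in ascending order: 11, 21, 29, 40
The smallest element is 11.

11


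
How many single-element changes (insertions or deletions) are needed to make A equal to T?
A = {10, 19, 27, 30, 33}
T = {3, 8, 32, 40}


Set A = {10, 19, 27, 30, 33}
Set T = {3, 8, 32, 40}
Elements to remove from A (in A, not in T): {10, 19, 27, 30, 33} → 5 removals
Elements to add to A (in T, not in A): {3, 8, 32, 40} → 4 additions
Total edits = 5 + 4 = 9

9


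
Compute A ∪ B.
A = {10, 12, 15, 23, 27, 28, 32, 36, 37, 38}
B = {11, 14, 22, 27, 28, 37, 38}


Set A = {10, 12, 15, 23, 27, 28, 32, 36, 37, 38}
Set B = {11, 14, 22, 27, 28, 37, 38}
A ∪ B includes all elements in either set.
Elements from A: {10, 12, 15, 23, 27, 28, 32, 36, 37, 38}
Elements from B not already included: {11, 14, 22}
A ∪ B = {10, 11, 12, 14, 15, 22, 23, 27, 28, 32, 36, 37, 38}

{10, 11, 12, 14, 15, 22, 23, 27, 28, 32, 36, 37, 38}


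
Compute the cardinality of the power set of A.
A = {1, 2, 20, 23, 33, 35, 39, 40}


Set A = {1, 2, 20, 23, 33, 35, 39, 40}
|A| = 8
The power set P(A) contains all subsets of A.
|P(A)| = 2^|A| = 2^8 = 256

256


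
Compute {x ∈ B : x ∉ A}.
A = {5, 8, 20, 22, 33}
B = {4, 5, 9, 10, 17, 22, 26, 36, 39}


Set A = {5, 8, 20, 22, 33}
Set B = {4, 5, 9, 10, 17, 22, 26, 36, 39}
Check each element of B against A:
4 ∉ A (include), 5 ∈ A, 9 ∉ A (include), 10 ∉ A (include), 17 ∉ A (include), 22 ∈ A, 26 ∉ A (include), 36 ∉ A (include), 39 ∉ A (include)
Elements of B not in A: {4, 9, 10, 17, 26, 36, 39}

{4, 9, 10, 17, 26, 36, 39}


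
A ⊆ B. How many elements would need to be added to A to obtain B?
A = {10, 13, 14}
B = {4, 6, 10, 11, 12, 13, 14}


Set A = {10, 13, 14}, |A| = 3
Set B = {4, 6, 10, 11, 12, 13, 14}, |B| = 7
Since A ⊆ B: B \ A = {4, 6, 11, 12}
|B| - |A| = 7 - 3 = 4

4


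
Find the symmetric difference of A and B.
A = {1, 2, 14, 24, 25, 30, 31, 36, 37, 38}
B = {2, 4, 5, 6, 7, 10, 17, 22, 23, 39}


Set A = {1, 2, 14, 24, 25, 30, 31, 36, 37, 38}
Set B = {2, 4, 5, 6, 7, 10, 17, 22, 23, 39}
A △ B = (A \ B) ∪ (B \ A)
Elements in A but not B: {1, 14, 24, 25, 30, 31, 36, 37, 38}
Elements in B but not A: {4, 5, 6, 7, 10, 17, 22, 23, 39}
A △ B = {1, 4, 5, 6, 7, 10, 14, 17, 22, 23, 24, 25, 30, 31, 36, 37, 38, 39}

{1, 4, 5, 6, 7, 10, 14, 17, 22, 23, 24, 25, 30, 31, 36, 37, 38, 39}


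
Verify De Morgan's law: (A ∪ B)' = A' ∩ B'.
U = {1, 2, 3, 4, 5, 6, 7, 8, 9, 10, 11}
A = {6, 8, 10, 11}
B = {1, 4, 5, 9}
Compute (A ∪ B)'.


U = {1, 2, 3, 4, 5, 6, 7, 8, 9, 10, 11}
A = {6, 8, 10, 11}, B = {1, 4, 5, 9}
A ∪ B = {1, 4, 5, 6, 8, 9, 10, 11}
(A ∪ B)' = U \ (A ∪ B) = {2, 3, 7}
Verification via A' ∩ B': A' = {1, 2, 3, 4, 5, 7, 9}, B' = {2, 3, 6, 7, 8, 10, 11}
A' ∩ B' = {2, 3, 7} ✓

{2, 3, 7}


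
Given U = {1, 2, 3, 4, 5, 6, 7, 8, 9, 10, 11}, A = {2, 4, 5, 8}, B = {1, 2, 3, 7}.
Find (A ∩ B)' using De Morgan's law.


U = {1, 2, 3, 4, 5, 6, 7, 8, 9, 10, 11}
A = {2, 4, 5, 8}, B = {1, 2, 3, 7}
A ∩ B = {2}
(A ∩ B)' = U \ (A ∩ B) = {1, 3, 4, 5, 6, 7, 8, 9, 10, 11}
Verification via A' ∪ B': A' = {1, 3, 6, 7, 9, 10, 11}, B' = {4, 5, 6, 8, 9, 10, 11}
A' ∪ B' = {1, 3, 4, 5, 6, 7, 8, 9, 10, 11} ✓

{1, 3, 4, 5, 6, 7, 8, 9, 10, 11}


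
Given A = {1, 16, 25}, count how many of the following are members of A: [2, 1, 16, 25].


Set A = {1, 16, 25}
Candidates: [2, 1, 16, 25]
Check each candidate:
2 ∉ A, 1 ∈ A, 16 ∈ A, 25 ∈ A
Count of candidates in A: 3

3


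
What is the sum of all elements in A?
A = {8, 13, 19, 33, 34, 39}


Set A = {8, 13, 19, 33, 34, 39}
Sum = 8 + 13 + 19 + 33 + 34 + 39 = 146

146


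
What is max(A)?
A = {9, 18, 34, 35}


Set A = {9, 18, 34, 35}
Elements in ascending order: 9, 18, 34, 35
The largest element is 35.

35


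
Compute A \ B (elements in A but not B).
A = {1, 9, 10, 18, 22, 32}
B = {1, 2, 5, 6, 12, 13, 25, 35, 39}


Set A = {1, 9, 10, 18, 22, 32}
Set B = {1, 2, 5, 6, 12, 13, 25, 35, 39}
A \ B includes elements in A that are not in B.
Check each element of A:
1 (in B, remove), 9 (not in B, keep), 10 (not in B, keep), 18 (not in B, keep), 22 (not in B, keep), 32 (not in B, keep)
A \ B = {9, 10, 18, 22, 32}

{9, 10, 18, 22, 32}


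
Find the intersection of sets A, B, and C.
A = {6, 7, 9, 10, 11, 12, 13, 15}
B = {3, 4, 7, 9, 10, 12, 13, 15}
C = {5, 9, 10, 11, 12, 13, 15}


Set A = {6, 7, 9, 10, 11, 12, 13, 15}
Set B = {3, 4, 7, 9, 10, 12, 13, 15}
Set C = {5, 9, 10, 11, 12, 13, 15}
First, A ∩ B = {7, 9, 10, 12, 13, 15}
Then, (A ∩ B) ∩ C = {9, 10, 12, 13, 15}

{9, 10, 12, 13, 15}


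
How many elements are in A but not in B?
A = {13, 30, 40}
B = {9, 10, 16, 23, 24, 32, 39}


Set A = {13, 30, 40}
Set B = {9, 10, 16, 23, 24, 32, 39}
A \ B = {13, 30, 40}
|A \ B| = 3

3


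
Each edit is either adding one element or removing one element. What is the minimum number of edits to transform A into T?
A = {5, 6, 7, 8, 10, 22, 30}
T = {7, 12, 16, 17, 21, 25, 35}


Set A = {5, 6, 7, 8, 10, 22, 30}
Set T = {7, 12, 16, 17, 21, 25, 35}
Elements to remove from A (in A, not in T): {5, 6, 8, 10, 22, 30} → 6 removals
Elements to add to A (in T, not in A): {12, 16, 17, 21, 25, 35} → 6 additions
Total edits = 6 + 6 = 12

12


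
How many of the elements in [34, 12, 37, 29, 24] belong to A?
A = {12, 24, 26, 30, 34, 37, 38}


Set A = {12, 24, 26, 30, 34, 37, 38}
Candidates: [34, 12, 37, 29, 24]
Check each candidate:
34 ∈ A, 12 ∈ A, 37 ∈ A, 29 ∉ A, 24 ∈ A
Count of candidates in A: 4

4


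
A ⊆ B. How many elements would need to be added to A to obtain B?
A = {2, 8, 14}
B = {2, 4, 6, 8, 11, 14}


Set A = {2, 8, 14}, |A| = 3
Set B = {2, 4, 6, 8, 11, 14}, |B| = 6
Since A ⊆ B: B \ A = {4, 6, 11}
|B| - |A| = 6 - 3 = 3

3


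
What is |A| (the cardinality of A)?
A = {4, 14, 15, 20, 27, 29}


Set A = {4, 14, 15, 20, 27, 29}
Listing elements: 4, 14, 15, 20, 27, 29
Counting: 6 elements
|A| = 6

6


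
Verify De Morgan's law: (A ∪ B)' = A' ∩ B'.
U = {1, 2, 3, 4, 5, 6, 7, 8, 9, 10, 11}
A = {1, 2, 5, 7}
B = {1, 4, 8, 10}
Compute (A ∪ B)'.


U = {1, 2, 3, 4, 5, 6, 7, 8, 9, 10, 11}
A = {1, 2, 5, 7}, B = {1, 4, 8, 10}
A ∪ B = {1, 2, 4, 5, 7, 8, 10}
(A ∪ B)' = U \ (A ∪ B) = {3, 6, 9, 11}
Verification via A' ∩ B': A' = {3, 4, 6, 8, 9, 10, 11}, B' = {2, 3, 5, 6, 7, 9, 11}
A' ∩ B' = {3, 6, 9, 11} ✓

{3, 6, 9, 11}


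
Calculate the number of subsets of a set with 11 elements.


The set has 11 elements.
The power set contains all possible subsets.
|P(A)| = 2^|A| = 2^11 = 2048

2048


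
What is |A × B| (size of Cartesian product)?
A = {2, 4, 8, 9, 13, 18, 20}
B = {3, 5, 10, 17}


Set A = {2, 4, 8, 9, 13, 18, 20} has 7 elements.
Set B = {3, 5, 10, 17} has 4 elements.
|A × B| = |A| × |B| = 7 × 4 = 28

28


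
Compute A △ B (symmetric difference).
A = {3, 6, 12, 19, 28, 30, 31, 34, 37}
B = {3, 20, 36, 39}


Set A = {3, 6, 12, 19, 28, 30, 31, 34, 37}
Set B = {3, 20, 36, 39}
A △ B = (A \ B) ∪ (B \ A)
Elements in A but not B: {6, 12, 19, 28, 30, 31, 34, 37}
Elements in B but not A: {20, 36, 39}
A △ B = {6, 12, 19, 20, 28, 30, 31, 34, 36, 37, 39}

{6, 12, 19, 20, 28, 30, 31, 34, 36, 37, 39}


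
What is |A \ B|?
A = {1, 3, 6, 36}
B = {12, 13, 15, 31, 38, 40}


Set A = {1, 3, 6, 36}
Set B = {12, 13, 15, 31, 38, 40}
A \ B = {1, 3, 6, 36}
|A \ B| = 4

4


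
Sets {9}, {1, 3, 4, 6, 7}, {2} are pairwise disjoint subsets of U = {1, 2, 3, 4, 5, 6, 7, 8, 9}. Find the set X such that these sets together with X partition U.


U = {1, 2, 3, 4, 5, 6, 7, 8, 9}
Shown blocks: {9}, {1, 3, 4, 6, 7}, {2}
A partition's blocks are pairwise disjoint and cover U, so the missing block = U \ (union of shown blocks).
Union of shown blocks: {1, 2, 3, 4, 6, 7, 9}
Missing block = U \ (union) = {5, 8}

{5, 8}


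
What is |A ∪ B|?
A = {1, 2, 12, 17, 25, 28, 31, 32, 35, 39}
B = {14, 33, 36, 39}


Set A = {1, 2, 12, 17, 25, 28, 31, 32, 35, 39}, |A| = 10
Set B = {14, 33, 36, 39}, |B| = 4
A ∩ B = {39}, |A ∩ B| = 1
|A ∪ B| = |A| + |B| - |A ∩ B| = 10 + 4 - 1 = 13

13


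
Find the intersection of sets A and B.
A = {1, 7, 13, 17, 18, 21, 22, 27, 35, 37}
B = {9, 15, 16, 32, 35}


Set A = {1, 7, 13, 17, 18, 21, 22, 27, 35, 37}
Set B = {9, 15, 16, 32, 35}
A ∩ B includes only elements in both sets.
Check each element of A against B:
1 ✗, 7 ✗, 13 ✗, 17 ✗, 18 ✗, 21 ✗, 22 ✗, 27 ✗, 35 ✓, 37 ✗
A ∩ B = {35}

{35}


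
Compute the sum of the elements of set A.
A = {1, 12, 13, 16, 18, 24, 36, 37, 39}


Set A = {1, 12, 13, 16, 18, 24, 36, 37, 39}
Sum = 1 + 12 + 13 + 16 + 18 + 24 + 36 + 37 + 39 = 196

196


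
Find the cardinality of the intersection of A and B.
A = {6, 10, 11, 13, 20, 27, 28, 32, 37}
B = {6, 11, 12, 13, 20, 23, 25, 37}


Set A = {6, 10, 11, 13, 20, 27, 28, 32, 37}
Set B = {6, 11, 12, 13, 20, 23, 25, 37}
A ∩ B = {6, 11, 13, 20, 37}
|A ∩ B| = 5

5


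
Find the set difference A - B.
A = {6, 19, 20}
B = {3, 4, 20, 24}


Set A = {6, 19, 20}
Set B = {3, 4, 20, 24}
A \ B includes elements in A that are not in B.
Check each element of A:
6 (not in B, keep), 19 (not in B, keep), 20 (in B, remove)
A \ B = {6, 19}

{6, 19}


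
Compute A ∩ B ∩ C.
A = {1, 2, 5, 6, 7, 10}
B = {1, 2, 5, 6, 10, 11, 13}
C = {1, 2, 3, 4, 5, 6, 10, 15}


Set A = {1, 2, 5, 6, 7, 10}
Set B = {1, 2, 5, 6, 10, 11, 13}
Set C = {1, 2, 3, 4, 5, 6, 10, 15}
First, A ∩ B = {1, 2, 5, 6, 10}
Then, (A ∩ B) ∩ C = {1, 2, 5, 6, 10}

{1, 2, 5, 6, 10}


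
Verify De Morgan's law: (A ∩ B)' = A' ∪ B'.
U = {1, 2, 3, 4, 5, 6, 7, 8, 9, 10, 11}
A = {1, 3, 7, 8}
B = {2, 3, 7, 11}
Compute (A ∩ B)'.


U = {1, 2, 3, 4, 5, 6, 7, 8, 9, 10, 11}
A = {1, 3, 7, 8}, B = {2, 3, 7, 11}
A ∩ B = {3, 7}
(A ∩ B)' = U \ (A ∩ B) = {1, 2, 4, 5, 6, 8, 9, 10, 11}
Verification via A' ∪ B': A' = {2, 4, 5, 6, 9, 10, 11}, B' = {1, 4, 5, 6, 8, 9, 10}
A' ∪ B' = {1, 2, 4, 5, 6, 8, 9, 10, 11} ✓

{1, 2, 4, 5, 6, 8, 9, 10, 11}


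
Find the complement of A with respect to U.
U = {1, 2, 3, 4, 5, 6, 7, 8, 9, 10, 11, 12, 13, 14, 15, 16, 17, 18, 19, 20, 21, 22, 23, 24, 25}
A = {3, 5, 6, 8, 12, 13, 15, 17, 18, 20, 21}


Universal set U = {1, 2, 3, 4, 5, 6, 7, 8, 9, 10, 11, 12, 13, 14, 15, 16, 17, 18, 19, 20, 21, 22, 23, 24, 25}
Set A = {3, 5, 6, 8, 12, 13, 15, 17, 18, 20, 21}
A' = U \ A = elements in U but not in A
Checking each element of U:
1 (not in A, include), 2 (not in A, include), 3 (in A, exclude), 4 (not in A, include), 5 (in A, exclude), 6 (in A, exclude), 7 (not in A, include), 8 (in A, exclude), 9 (not in A, include), 10 (not in A, include), 11 (not in A, include), 12 (in A, exclude), 13 (in A, exclude), 14 (not in A, include), 15 (in A, exclude), 16 (not in A, include), 17 (in A, exclude), 18 (in A, exclude), 19 (not in A, include), 20 (in A, exclude), 21 (in A, exclude), 22 (not in A, include), 23 (not in A, include), 24 (not in A, include), 25 (not in A, include)
A' = {1, 2, 4, 7, 9, 10, 11, 14, 16, 19, 22, 23, 24, 25}

{1, 2, 4, 7, 9, 10, 11, 14, 16, 19, 22, 23, 24, 25}


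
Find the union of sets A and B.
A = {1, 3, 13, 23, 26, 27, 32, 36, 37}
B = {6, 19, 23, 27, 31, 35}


Set A = {1, 3, 13, 23, 26, 27, 32, 36, 37}
Set B = {6, 19, 23, 27, 31, 35}
A ∪ B includes all elements in either set.
Elements from A: {1, 3, 13, 23, 26, 27, 32, 36, 37}
Elements from B not already included: {6, 19, 31, 35}
A ∪ B = {1, 3, 6, 13, 19, 23, 26, 27, 31, 32, 35, 36, 37}

{1, 3, 6, 13, 19, 23, 26, 27, 31, 32, 35, 36, 37}


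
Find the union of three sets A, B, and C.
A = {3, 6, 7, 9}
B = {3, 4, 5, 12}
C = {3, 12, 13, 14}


Set A = {3, 6, 7, 9}
Set B = {3, 4, 5, 12}
Set C = {3, 12, 13, 14}
First, A ∪ B = {3, 4, 5, 6, 7, 9, 12}
Then, (A ∪ B) ∪ C = {3, 4, 5, 6, 7, 9, 12, 13, 14}

{3, 4, 5, 6, 7, 9, 12, 13, 14}


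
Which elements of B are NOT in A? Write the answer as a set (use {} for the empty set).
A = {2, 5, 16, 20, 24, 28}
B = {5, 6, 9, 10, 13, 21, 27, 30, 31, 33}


Set A = {2, 5, 16, 20, 24, 28}
Set B = {5, 6, 9, 10, 13, 21, 27, 30, 31, 33}
Check each element of B against A:
5 ∈ A, 6 ∉ A (include), 9 ∉ A (include), 10 ∉ A (include), 13 ∉ A (include), 21 ∉ A (include), 27 ∉ A (include), 30 ∉ A (include), 31 ∉ A (include), 33 ∉ A (include)
Elements of B not in A: {6, 9, 10, 13, 21, 27, 30, 31, 33}

{6, 9, 10, 13, 21, 27, 30, 31, 33}


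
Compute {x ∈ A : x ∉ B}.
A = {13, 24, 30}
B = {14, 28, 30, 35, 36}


Set A = {13, 24, 30}
Set B = {14, 28, 30, 35, 36}
Check each element of A against B:
13 ∉ B (include), 24 ∉ B (include), 30 ∈ B
Elements of A not in B: {13, 24}

{13, 24}


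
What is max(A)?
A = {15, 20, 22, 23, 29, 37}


Set A = {15, 20, 22, 23, 29, 37}
Elements in ascending order: 15, 20, 22, 23, 29, 37
The largest element is 37.

37


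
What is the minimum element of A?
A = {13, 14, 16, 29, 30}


Set A = {13, 14, 16, 29, 30}
Elements in ascending order: 13, 14, 16, 29, 30
The smallest element is 13.

13


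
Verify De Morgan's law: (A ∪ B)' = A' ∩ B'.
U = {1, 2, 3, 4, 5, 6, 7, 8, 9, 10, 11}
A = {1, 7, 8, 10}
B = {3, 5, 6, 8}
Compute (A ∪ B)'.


U = {1, 2, 3, 4, 5, 6, 7, 8, 9, 10, 11}
A = {1, 7, 8, 10}, B = {3, 5, 6, 8}
A ∪ B = {1, 3, 5, 6, 7, 8, 10}
(A ∪ B)' = U \ (A ∪ B) = {2, 4, 9, 11}
Verification via A' ∩ B': A' = {2, 3, 4, 5, 6, 9, 11}, B' = {1, 2, 4, 7, 9, 10, 11}
A' ∩ B' = {2, 4, 9, 11} ✓

{2, 4, 9, 11}


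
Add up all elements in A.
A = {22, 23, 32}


Set A = {22, 23, 32}
Sum = 22 + 23 + 32 = 77

77


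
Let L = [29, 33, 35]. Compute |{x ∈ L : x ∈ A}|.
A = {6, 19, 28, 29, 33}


Set A = {6, 19, 28, 29, 33}
Candidates: [29, 33, 35]
Check each candidate:
29 ∈ A, 33 ∈ A, 35 ∉ A
Count of candidates in A: 2

2


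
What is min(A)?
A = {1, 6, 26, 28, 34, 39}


Set A = {1, 6, 26, 28, 34, 39}
Elements in ascending order: 1, 6, 26, 28, 34, 39
The smallest element is 1.

1


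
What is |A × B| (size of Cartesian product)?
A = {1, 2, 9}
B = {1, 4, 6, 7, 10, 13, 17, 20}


Set A = {1, 2, 9} has 3 elements.
Set B = {1, 4, 6, 7, 10, 13, 17, 20} has 8 elements.
|A × B| = |A| × |B| = 3 × 8 = 24

24


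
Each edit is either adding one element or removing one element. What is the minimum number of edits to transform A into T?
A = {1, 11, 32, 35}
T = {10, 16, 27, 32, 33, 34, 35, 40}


Set A = {1, 11, 32, 35}
Set T = {10, 16, 27, 32, 33, 34, 35, 40}
Elements to remove from A (in A, not in T): {1, 11} → 2 removals
Elements to add to A (in T, not in A): {10, 16, 27, 33, 34, 40} → 6 additions
Total edits = 2 + 6 = 8

8


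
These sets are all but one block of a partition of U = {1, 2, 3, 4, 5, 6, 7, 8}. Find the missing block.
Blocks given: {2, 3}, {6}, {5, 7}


U = {1, 2, 3, 4, 5, 6, 7, 8}
Shown blocks: {2, 3}, {6}, {5, 7}
A partition's blocks are pairwise disjoint and cover U, so the missing block = U \ (union of shown blocks).
Union of shown blocks: {2, 3, 5, 6, 7}
Missing block = U \ (union) = {1, 4, 8}

{1, 4, 8}


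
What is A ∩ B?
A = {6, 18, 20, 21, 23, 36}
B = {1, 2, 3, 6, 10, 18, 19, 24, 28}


Set A = {6, 18, 20, 21, 23, 36}
Set B = {1, 2, 3, 6, 10, 18, 19, 24, 28}
A ∩ B includes only elements in both sets.
Check each element of A against B:
6 ✓, 18 ✓, 20 ✗, 21 ✗, 23 ✗, 36 ✗
A ∩ B = {6, 18}

{6, 18}


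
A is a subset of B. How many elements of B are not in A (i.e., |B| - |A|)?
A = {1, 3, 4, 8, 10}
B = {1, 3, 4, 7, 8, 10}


Set A = {1, 3, 4, 8, 10}, |A| = 5
Set B = {1, 3, 4, 7, 8, 10}, |B| = 6
Since A ⊆ B: B \ A = {7}
|B| - |A| = 6 - 5 = 1

1


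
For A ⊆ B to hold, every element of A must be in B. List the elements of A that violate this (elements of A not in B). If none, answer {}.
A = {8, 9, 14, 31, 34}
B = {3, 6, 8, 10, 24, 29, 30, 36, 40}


Set A = {8, 9, 14, 31, 34}
Set B = {3, 6, 8, 10, 24, 29, 30, 36, 40}
Check each element of A against B:
8 ∈ B, 9 ∉ B (include), 14 ∉ B (include), 31 ∉ B (include), 34 ∉ B (include)
Elements of A not in B: {9, 14, 31, 34}

{9, 14, 31, 34}


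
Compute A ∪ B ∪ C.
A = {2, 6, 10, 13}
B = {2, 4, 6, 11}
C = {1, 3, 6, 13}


Set A = {2, 6, 10, 13}
Set B = {2, 4, 6, 11}
Set C = {1, 3, 6, 13}
First, A ∪ B = {2, 4, 6, 10, 11, 13}
Then, (A ∪ B) ∪ C = {1, 2, 3, 4, 6, 10, 11, 13}

{1, 2, 3, 4, 6, 10, 11, 13}


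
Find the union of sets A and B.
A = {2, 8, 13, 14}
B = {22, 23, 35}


Set A = {2, 8, 13, 14}
Set B = {22, 23, 35}
A ∪ B includes all elements in either set.
Elements from A: {2, 8, 13, 14}
Elements from B not already included: {22, 23, 35}
A ∪ B = {2, 8, 13, 14, 22, 23, 35}

{2, 8, 13, 14, 22, 23, 35}


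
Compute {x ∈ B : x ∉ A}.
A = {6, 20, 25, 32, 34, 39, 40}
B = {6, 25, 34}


Set A = {6, 20, 25, 32, 34, 39, 40}
Set B = {6, 25, 34}
Check each element of B against A:
6 ∈ A, 25 ∈ A, 34 ∈ A
Elements of B not in A: {}

{}


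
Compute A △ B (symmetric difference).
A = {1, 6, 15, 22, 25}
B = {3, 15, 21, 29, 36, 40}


Set A = {1, 6, 15, 22, 25}
Set B = {3, 15, 21, 29, 36, 40}
A △ B = (A \ B) ∪ (B \ A)
Elements in A but not B: {1, 6, 22, 25}
Elements in B but not A: {3, 21, 29, 36, 40}
A △ B = {1, 3, 6, 21, 22, 25, 29, 36, 40}

{1, 3, 6, 21, 22, 25, 29, 36, 40}


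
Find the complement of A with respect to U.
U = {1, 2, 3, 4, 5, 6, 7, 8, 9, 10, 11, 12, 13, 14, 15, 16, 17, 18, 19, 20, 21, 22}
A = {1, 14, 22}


Universal set U = {1, 2, 3, 4, 5, 6, 7, 8, 9, 10, 11, 12, 13, 14, 15, 16, 17, 18, 19, 20, 21, 22}
Set A = {1, 14, 22}
A' = U \ A = elements in U but not in A
Checking each element of U:
1 (in A, exclude), 2 (not in A, include), 3 (not in A, include), 4 (not in A, include), 5 (not in A, include), 6 (not in A, include), 7 (not in A, include), 8 (not in A, include), 9 (not in A, include), 10 (not in A, include), 11 (not in A, include), 12 (not in A, include), 13 (not in A, include), 14 (in A, exclude), 15 (not in A, include), 16 (not in A, include), 17 (not in A, include), 18 (not in A, include), 19 (not in A, include), 20 (not in A, include), 21 (not in A, include), 22 (in A, exclude)
A' = {2, 3, 4, 5, 6, 7, 8, 9, 10, 11, 12, 13, 15, 16, 17, 18, 19, 20, 21}

{2, 3, 4, 5, 6, 7, 8, 9, 10, 11, 12, 13, 15, 16, 17, 18, 19, 20, 21}


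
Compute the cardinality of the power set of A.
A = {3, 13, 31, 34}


Set A = {3, 13, 31, 34}
|A| = 4
The power set P(A) contains all subsets of A.
|P(A)| = 2^|A| = 2^4 = 16

16


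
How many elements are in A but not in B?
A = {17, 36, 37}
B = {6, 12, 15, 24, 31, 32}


Set A = {17, 36, 37}
Set B = {6, 12, 15, 24, 31, 32}
A \ B = {17, 36, 37}
|A \ B| = 3

3


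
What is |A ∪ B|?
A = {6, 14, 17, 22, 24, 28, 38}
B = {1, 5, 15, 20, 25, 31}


Set A = {6, 14, 17, 22, 24, 28, 38}, |A| = 7
Set B = {1, 5, 15, 20, 25, 31}, |B| = 6
A ∩ B = {}, |A ∩ B| = 0
|A ∪ B| = |A| + |B| - |A ∩ B| = 7 + 6 - 0 = 13

13


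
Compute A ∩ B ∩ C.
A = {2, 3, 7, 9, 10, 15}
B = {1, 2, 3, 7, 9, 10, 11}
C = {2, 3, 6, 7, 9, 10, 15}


Set A = {2, 3, 7, 9, 10, 15}
Set B = {1, 2, 3, 7, 9, 10, 11}
Set C = {2, 3, 6, 7, 9, 10, 15}
First, A ∩ B = {2, 3, 7, 9, 10}
Then, (A ∩ B) ∩ C = {2, 3, 7, 9, 10}

{2, 3, 7, 9, 10}


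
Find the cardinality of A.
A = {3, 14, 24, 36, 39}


Set A = {3, 14, 24, 36, 39}
Listing elements: 3, 14, 24, 36, 39
Counting: 5 elements
|A| = 5

5


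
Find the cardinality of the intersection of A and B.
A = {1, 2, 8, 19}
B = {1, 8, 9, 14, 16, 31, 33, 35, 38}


Set A = {1, 2, 8, 19}
Set B = {1, 8, 9, 14, 16, 31, 33, 35, 38}
A ∩ B = {1, 8}
|A ∩ B| = 2

2


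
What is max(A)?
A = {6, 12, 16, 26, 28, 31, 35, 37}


Set A = {6, 12, 16, 26, 28, 31, 35, 37}
Elements in ascending order: 6, 12, 16, 26, 28, 31, 35, 37
The largest element is 37.

37


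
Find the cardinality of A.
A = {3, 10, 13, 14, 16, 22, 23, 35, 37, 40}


Set A = {3, 10, 13, 14, 16, 22, 23, 35, 37, 40}
Listing elements: 3, 10, 13, 14, 16, 22, 23, 35, 37, 40
Counting: 10 elements
|A| = 10

10


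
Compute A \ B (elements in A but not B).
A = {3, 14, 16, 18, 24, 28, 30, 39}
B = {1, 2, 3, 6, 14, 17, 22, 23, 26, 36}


Set A = {3, 14, 16, 18, 24, 28, 30, 39}
Set B = {1, 2, 3, 6, 14, 17, 22, 23, 26, 36}
A \ B includes elements in A that are not in B.
Check each element of A:
3 (in B, remove), 14 (in B, remove), 16 (not in B, keep), 18 (not in B, keep), 24 (not in B, keep), 28 (not in B, keep), 30 (not in B, keep), 39 (not in B, keep)
A \ B = {16, 18, 24, 28, 30, 39}

{16, 18, 24, 28, 30, 39}


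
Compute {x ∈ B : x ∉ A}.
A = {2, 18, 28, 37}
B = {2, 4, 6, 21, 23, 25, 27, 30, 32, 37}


Set A = {2, 18, 28, 37}
Set B = {2, 4, 6, 21, 23, 25, 27, 30, 32, 37}
Check each element of B against A:
2 ∈ A, 4 ∉ A (include), 6 ∉ A (include), 21 ∉ A (include), 23 ∉ A (include), 25 ∉ A (include), 27 ∉ A (include), 30 ∉ A (include), 32 ∉ A (include), 37 ∈ A
Elements of B not in A: {4, 6, 21, 23, 25, 27, 30, 32}

{4, 6, 21, 23, 25, 27, 30, 32}


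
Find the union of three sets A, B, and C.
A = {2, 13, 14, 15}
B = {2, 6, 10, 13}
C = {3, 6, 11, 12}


Set A = {2, 13, 14, 15}
Set B = {2, 6, 10, 13}
Set C = {3, 6, 11, 12}
First, A ∪ B = {2, 6, 10, 13, 14, 15}
Then, (A ∪ B) ∪ C = {2, 3, 6, 10, 11, 12, 13, 14, 15}

{2, 3, 6, 10, 11, 12, 13, 14, 15}


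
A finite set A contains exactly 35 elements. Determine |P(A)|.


The set has 35 elements.
The power set contains all possible subsets.
|P(A)| = 2^|A| = 2^35 = 34359738368

34359738368


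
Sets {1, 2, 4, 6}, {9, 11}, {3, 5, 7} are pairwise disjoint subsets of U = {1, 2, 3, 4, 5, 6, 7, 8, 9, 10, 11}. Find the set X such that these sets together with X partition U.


U = {1, 2, 3, 4, 5, 6, 7, 8, 9, 10, 11}
Shown blocks: {1, 2, 4, 6}, {9, 11}, {3, 5, 7}
A partition's blocks are pairwise disjoint and cover U, so the missing block = U \ (union of shown blocks).
Union of shown blocks: {1, 2, 3, 4, 5, 6, 7, 9, 11}
Missing block = U \ (union) = {8, 10}

{8, 10}


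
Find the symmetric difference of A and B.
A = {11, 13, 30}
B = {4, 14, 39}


Set A = {11, 13, 30}
Set B = {4, 14, 39}
A △ B = (A \ B) ∪ (B \ A)
Elements in A but not B: {11, 13, 30}
Elements in B but not A: {4, 14, 39}
A △ B = {4, 11, 13, 14, 30, 39}

{4, 11, 13, 14, 30, 39}


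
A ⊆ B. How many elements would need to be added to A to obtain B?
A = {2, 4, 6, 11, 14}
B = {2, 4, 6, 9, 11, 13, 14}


Set A = {2, 4, 6, 11, 14}, |A| = 5
Set B = {2, 4, 6, 9, 11, 13, 14}, |B| = 7
Since A ⊆ B: B \ A = {9, 13}
|B| - |A| = 7 - 5 = 2

2


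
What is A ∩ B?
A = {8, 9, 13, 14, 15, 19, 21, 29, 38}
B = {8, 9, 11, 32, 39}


Set A = {8, 9, 13, 14, 15, 19, 21, 29, 38}
Set B = {8, 9, 11, 32, 39}
A ∩ B includes only elements in both sets.
Check each element of A against B:
8 ✓, 9 ✓, 13 ✗, 14 ✗, 15 ✗, 19 ✗, 21 ✗, 29 ✗, 38 ✗
A ∩ B = {8, 9}

{8, 9}


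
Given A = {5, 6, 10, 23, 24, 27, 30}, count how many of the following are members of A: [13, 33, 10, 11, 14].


Set A = {5, 6, 10, 23, 24, 27, 30}
Candidates: [13, 33, 10, 11, 14]
Check each candidate:
13 ∉ A, 33 ∉ A, 10 ∈ A, 11 ∉ A, 14 ∉ A
Count of candidates in A: 1

1


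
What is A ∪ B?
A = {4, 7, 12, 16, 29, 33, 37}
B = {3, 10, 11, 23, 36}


Set A = {4, 7, 12, 16, 29, 33, 37}
Set B = {3, 10, 11, 23, 36}
A ∪ B includes all elements in either set.
Elements from A: {4, 7, 12, 16, 29, 33, 37}
Elements from B not already included: {3, 10, 11, 23, 36}
A ∪ B = {3, 4, 7, 10, 11, 12, 16, 23, 29, 33, 36, 37}

{3, 4, 7, 10, 11, 12, 16, 23, 29, 33, 36, 37}


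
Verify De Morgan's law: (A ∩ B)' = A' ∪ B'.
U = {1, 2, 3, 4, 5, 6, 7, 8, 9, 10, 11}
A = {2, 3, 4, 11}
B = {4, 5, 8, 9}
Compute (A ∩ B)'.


U = {1, 2, 3, 4, 5, 6, 7, 8, 9, 10, 11}
A = {2, 3, 4, 11}, B = {4, 5, 8, 9}
A ∩ B = {4}
(A ∩ B)' = U \ (A ∩ B) = {1, 2, 3, 5, 6, 7, 8, 9, 10, 11}
Verification via A' ∪ B': A' = {1, 5, 6, 7, 8, 9, 10}, B' = {1, 2, 3, 6, 7, 10, 11}
A' ∪ B' = {1, 2, 3, 5, 6, 7, 8, 9, 10, 11} ✓

{1, 2, 3, 5, 6, 7, 8, 9, 10, 11}


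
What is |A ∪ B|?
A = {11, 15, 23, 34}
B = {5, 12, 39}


Set A = {11, 15, 23, 34}, |A| = 4
Set B = {5, 12, 39}, |B| = 3
A ∩ B = {}, |A ∩ B| = 0
|A ∪ B| = |A| + |B| - |A ∩ B| = 4 + 3 - 0 = 7

7


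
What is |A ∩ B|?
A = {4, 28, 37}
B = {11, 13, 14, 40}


Set A = {4, 28, 37}
Set B = {11, 13, 14, 40}
A ∩ B = {}
|A ∩ B| = 0

0


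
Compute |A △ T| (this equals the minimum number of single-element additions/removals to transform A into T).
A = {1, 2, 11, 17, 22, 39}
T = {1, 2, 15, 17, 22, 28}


Set A = {1, 2, 11, 17, 22, 39}
Set T = {1, 2, 15, 17, 22, 28}
Elements to remove from A (in A, not in T): {11, 39} → 2 removals
Elements to add to A (in T, not in A): {15, 28} → 2 additions
Total edits = 2 + 2 = 4

4


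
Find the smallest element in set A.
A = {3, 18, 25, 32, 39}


Set A = {3, 18, 25, 32, 39}
Elements in ascending order: 3, 18, 25, 32, 39
The smallest element is 3.

3


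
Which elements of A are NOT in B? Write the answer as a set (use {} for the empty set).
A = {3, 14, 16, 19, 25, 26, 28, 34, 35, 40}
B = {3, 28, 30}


Set A = {3, 14, 16, 19, 25, 26, 28, 34, 35, 40}
Set B = {3, 28, 30}
Check each element of A against B:
3 ∈ B, 14 ∉ B (include), 16 ∉ B (include), 19 ∉ B (include), 25 ∉ B (include), 26 ∉ B (include), 28 ∈ B, 34 ∉ B (include), 35 ∉ B (include), 40 ∉ B (include)
Elements of A not in B: {14, 16, 19, 25, 26, 34, 35, 40}

{14, 16, 19, 25, 26, 34, 35, 40}


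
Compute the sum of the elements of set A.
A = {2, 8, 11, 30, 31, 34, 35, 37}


Set A = {2, 8, 11, 30, 31, 34, 35, 37}
Sum = 2 + 8 + 11 + 30 + 31 + 34 + 35 + 37 = 188

188


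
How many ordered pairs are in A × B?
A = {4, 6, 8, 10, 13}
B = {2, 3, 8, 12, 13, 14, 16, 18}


Set A = {4, 6, 8, 10, 13} has 5 elements.
Set B = {2, 3, 8, 12, 13, 14, 16, 18} has 8 elements.
|A × B| = |A| × |B| = 5 × 8 = 40

40


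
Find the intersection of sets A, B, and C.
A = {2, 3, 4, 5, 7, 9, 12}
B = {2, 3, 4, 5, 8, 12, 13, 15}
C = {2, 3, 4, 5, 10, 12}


Set A = {2, 3, 4, 5, 7, 9, 12}
Set B = {2, 3, 4, 5, 8, 12, 13, 15}
Set C = {2, 3, 4, 5, 10, 12}
First, A ∩ B = {2, 3, 4, 5, 12}
Then, (A ∩ B) ∩ C = {2, 3, 4, 5, 12}

{2, 3, 4, 5, 12}


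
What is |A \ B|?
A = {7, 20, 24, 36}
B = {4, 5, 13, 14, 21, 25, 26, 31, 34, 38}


Set A = {7, 20, 24, 36}
Set B = {4, 5, 13, 14, 21, 25, 26, 31, 34, 38}
A \ B = {7, 20, 24, 36}
|A \ B| = 4

4


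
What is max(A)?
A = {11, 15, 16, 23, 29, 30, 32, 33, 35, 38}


Set A = {11, 15, 16, 23, 29, 30, 32, 33, 35, 38}
Elements in ascending order: 11, 15, 16, 23, 29, 30, 32, 33, 35, 38
The largest element is 38.

38


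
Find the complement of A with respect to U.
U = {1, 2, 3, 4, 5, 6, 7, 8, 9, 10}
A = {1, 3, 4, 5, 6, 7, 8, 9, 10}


Universal set U = {1, 2, 3, 4, 5, 6, 7, 8, 9, 10}
Set A = {1, 3, 4, 5, 6, 7, 8, 9, 10}
A' = U \ A = elements in U but not in A
Checking each element of U:
1 (in A, exclude), 2 (not in A, include), 3 (in A, exclude), 4 (in A, exclude), 5 (in A, exclude), 6 (in A, exclude), 7 (in A, exclude), 8 (in A, exclude), 9 (in A, exclude), 10 (in A, exclude)
A' = {2}

{2}


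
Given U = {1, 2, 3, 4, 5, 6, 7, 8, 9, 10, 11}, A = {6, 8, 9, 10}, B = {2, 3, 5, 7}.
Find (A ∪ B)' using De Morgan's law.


U = {1, 2, 3, 4, 5, 6, 7, 8, 9, 10, 11}
A = {6, 8, 9, 10}, B = {2, 3, 5, 7}
A ∪ B = {2, 3, 5, 6, 7, 8, 9, 10}
(A ∪ B)' = U \ (A ∪ B) = {1, 4, 11}
Verification via A' ∩ B': A' = {1, 2, 3, 4, 5, 7, 11}, B' = {1, 4, 6, 8, 9, 10, 11}
A' ∩ B' = {1, 4, 11} ✓

{1, 4, 11}


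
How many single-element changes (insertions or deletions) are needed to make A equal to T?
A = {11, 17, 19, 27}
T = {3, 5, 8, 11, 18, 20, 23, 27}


Set A = {11, 17, 19, 27}
Set T = {3, 5, 8, 11, 18, 20, 23, 27}
Elements to remove from A (in A, not in T): {17, 19} → 2 removals
Elements to add to A (in T, not in A): {3, 5, 8, 18, 20, 23} → 6 additions
Total edits = 2 + 6 = 8

8


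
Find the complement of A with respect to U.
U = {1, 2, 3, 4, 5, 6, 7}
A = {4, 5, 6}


Universal set U = {1, 2, 3, 4, 5, 6, 7}
Set A = {4, 5, 6}
A' = U \ A = elements in U but not in A
Checking each element of U:
1 (not in A, include), 2 (not in A, include), 3 (not in A, include), 4 (in A, exclude), 5 (in A, exclude), 6 (in A, exclude), 7 (not in A, include)
A' = {1, 2, 3, 7}

{1, 2, 3, 7}


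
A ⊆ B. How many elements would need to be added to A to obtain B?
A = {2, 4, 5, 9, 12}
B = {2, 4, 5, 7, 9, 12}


Set A = {2, 4, 5, 9, 12}, |A| = 5
Set B = {2, 4, 5, 7, 9, 12}, |B| = 6
Since A ⊆ B: B \ A = {7}
|B| - |A| = 6 - 5 = 1

1


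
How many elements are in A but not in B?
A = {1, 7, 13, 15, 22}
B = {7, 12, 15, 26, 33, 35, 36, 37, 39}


Set A = {1, 7, 13, 15, 22}
Set B = {7, 12, 15, 26, 33, 35, 36, 37, 39}
A \ B = {1, 13, 22}
|A \ B| = 3

3


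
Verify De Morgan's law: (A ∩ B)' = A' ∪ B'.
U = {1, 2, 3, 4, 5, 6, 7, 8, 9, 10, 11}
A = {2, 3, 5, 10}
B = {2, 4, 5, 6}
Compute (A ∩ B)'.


U = {1, 2, 3, 4, 5, 6, 7, 8, 9, 10, 11}
A = {2, 3, 5, 10}, B = {2, 4, 5, 6}
A ∩ B = {2, 5}
(A ∩ B)' = U \ (A ∩ B) = {1, 3, 4, 6, 7, 8, 9, 10, 11}
Verification via A' ∪ B': A' = {1, 4, 6, 7, 8, 9, 11}, B' = {1, 3, 7, 8, 9, 10, 11}
A' ∪ B' = {1, 3, 4, 6, 7, 8, 9, 10, 11} ✓

{1, 3, 4, 6, 7, 8, 9, 10, 11}


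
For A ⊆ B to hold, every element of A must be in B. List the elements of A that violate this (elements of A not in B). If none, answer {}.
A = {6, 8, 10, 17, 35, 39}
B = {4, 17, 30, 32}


Set A = {6, 8, 10, 17, 35, 39}
Set B = {4, 17, 30, 32}
Check each element of A against B:
6 ∉ B (include), 8 ∉ B (include), 10 ∉ B (include), 17 ∈ B, 35 ∉ B (include), 39 ∉ B (include)
Elements of A not in B: {6, 8, 10, 35, 39}

{6, 8, 10, 35, 39}


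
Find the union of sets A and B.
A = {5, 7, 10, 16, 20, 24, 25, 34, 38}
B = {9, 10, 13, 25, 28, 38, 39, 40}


Set A = {5, 7, 10, 16, 20, 24, 25, 34, 38}
Set B = {9, 10, 13, 25, 28, 38, 39, 40}
A ∪ B includes all elements in either set.
Elements from A: {5, 7, 10, 16, 20, 24, 25, 34, 38}
Elements from B not already included: {9, 13, 28, 39, 40}
A ∪ B = {5, 7, 9, 10, 13, 16, 20, 24, 25, 28, 34, 38, 39, 40}

{5, 7, 9, 10, 13, 16, 20, 24, 25, 28, 34, 38, 39, 40}


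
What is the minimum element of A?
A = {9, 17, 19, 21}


Set A = {9, 17, 19, 21}
Elements in ascending order: 9, 17, 19, 21
The smallest element is 9.

9


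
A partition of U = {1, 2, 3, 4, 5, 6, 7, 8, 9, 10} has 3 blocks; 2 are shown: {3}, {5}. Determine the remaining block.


U = {1, 2, 3, 4, 5, 6, 7, 8, 9, 10}
Shown blocks: {3}, {5}
A partition's blocks are pairwise disjoint and cover U, so the missing block = U \ (union of shown blocks).
Union of shown blocks: {3, 5}
Missing block = U \ (union) = {1, 2, 4, 6, 7, 8, 9, 10}

{1, 2, 4, 6, 7, 8, 9, 10}


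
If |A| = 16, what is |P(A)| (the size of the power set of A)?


The set has 16 elements.
The power set contains all possible subsets.
|P(A)| = 2^|A| = 2^16 = 65536

65536


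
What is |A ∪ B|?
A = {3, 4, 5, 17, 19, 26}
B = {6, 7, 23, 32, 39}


Set A = {3, 4, 5, 17, 19, 26}, |A| = 6
Set B = {6, 7, 23, 32, 39}, |B| = 5
A ∩ B = {}, |A ∩ B| = 0
|A ∪ B| = |A| + |B| - |A ∩ B| = 6 + 5 - 0 = 11

11


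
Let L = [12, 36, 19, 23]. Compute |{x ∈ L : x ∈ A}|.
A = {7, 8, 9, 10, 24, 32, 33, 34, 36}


Set A = {7, 8, 9, 10, 24, 32, 33, 34, 36}
Candidates: [12, 36, 19, 23]
Check each candidate:
12 ∉ A, 36 ∈ A, 19 ∉ A, 23 ∉ A
Count of candidates in A: 1

1


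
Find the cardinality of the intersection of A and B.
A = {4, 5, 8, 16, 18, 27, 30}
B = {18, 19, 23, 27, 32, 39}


Set A = {4, 5, 8, 16, 18, 27, 30}
Set B = {18, 19, 23, 27, 32, 39}
A ∩ B = {18, 27}
|A ∩ B| = 2

2


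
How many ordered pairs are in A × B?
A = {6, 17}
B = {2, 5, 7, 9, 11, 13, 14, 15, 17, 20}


Set A = {6, 17} has 2 elements.
Set B = {2, 5, 7, 9, 11, 13, 14, 15, 17, 20} has 10 elements.
|A × B| = |A| × |B| = 2 × 10 = 20

20


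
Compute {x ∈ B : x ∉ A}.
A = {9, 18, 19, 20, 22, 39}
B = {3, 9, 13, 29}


Set A = {9, 18, 19, 20, 22, 39}
Set B = {3, 9, 13, 29}
Check each element of B against A:
3 ∉ A (include), 9 ∈ A, 13 ∉ A (include), 29 ∉ A (include)
Elements of B not in A: {3, 13, 29}

{3, 13, 29}


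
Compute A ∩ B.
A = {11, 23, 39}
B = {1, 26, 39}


Set A = {11, 23, 39}
Set B = {1, 26, 39}
A ∩ B includes only elements in both sets.
Check each element of A against B:
11 ✗, 23 ✗, 39 ✓
A ∩ B = {39}

{39}


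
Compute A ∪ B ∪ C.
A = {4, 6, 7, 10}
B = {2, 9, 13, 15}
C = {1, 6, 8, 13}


Set A = {4, 6, 7, 10}
Set B = {2, 9, 13, 15}
Set C = {1, 6, 8, 13}
First, A ∪ B = {2, 4, 6, 7, 9, 10, 13, 15}
Then, (A ∪ B) ∪ C = {1, 2, 4, 6, 7, 8, 9, 10, 13, 15}

{1, 2, 4, 6, 7, 8, 9, 10, 13, 15}


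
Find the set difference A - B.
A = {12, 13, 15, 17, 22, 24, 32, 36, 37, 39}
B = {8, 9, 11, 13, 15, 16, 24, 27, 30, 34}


Set A = {12, 13, 15, 17, 22, 24, 32, 36, 37, 39}
Set B = {8, 9, 11, 13, 15, 16, 24, 27, 30, 34}
A \ B includes elements in A that are not in B.
Check each element of A:
12 (not in B, keep), 13 (in B, remove), 15 (in B, remove), 17 (not in B, keep), 22 (not in B, keep), 24 (in B, remove), 32 (not in B, keep), 36 (not in B, keep), 37 (not in B, keep), 39 (not in B, keep)
A \ B = {12, 17, 22, 32, 36, 37, 39}

{12, 17, 22, 32, 36, 37, 39}


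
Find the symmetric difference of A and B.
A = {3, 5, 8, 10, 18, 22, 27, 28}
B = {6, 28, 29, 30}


Set A = {3, 5, 8, 10, 18, 22, 27, 28}
Set B = {6, 28, 29, 30}
A △ B = (A \ B) ∪ (B \ A)
Elements in A but not B: {3, 5, 8, 10, 18, 22, 27}
Elements in B but not A: {6, 29, 30}
A △ B = {3, 5, 6, 8, 10, 18, 22, 27, 29, 30}

{3, 5, 6, 8, 10, 18, 22, 27, 29, 30}


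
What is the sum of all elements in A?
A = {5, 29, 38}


Set A = {5, 29, 38}
Sum = 5 + 29 + 38 = 72

72


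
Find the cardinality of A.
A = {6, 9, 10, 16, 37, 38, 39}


Set A = {6, 9, 10, 16, 37, 38, 39}
Listing elements: 6, 9, 10, 16, 37, 38, 39
Counting: 7 elements
|A| = 7

7


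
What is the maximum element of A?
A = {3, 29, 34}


Set A = {3, 29, 34}
Elements in ascending order: 3, 29, 34
The largest element is 34.

34


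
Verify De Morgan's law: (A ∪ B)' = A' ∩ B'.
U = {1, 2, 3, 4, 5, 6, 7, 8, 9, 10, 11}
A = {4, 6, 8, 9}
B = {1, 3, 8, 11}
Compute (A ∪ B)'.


U = {1, 2, 3, 4, 5, 6, 7, 8, 9, 10, 11}
A = {4, 6, 8, 9}, B = {1, 3, 8, 11}
A ∪ B = {1, 3, 4, 6, 8, 9, 11}
(A ∪ B)' = U \ (A ∪ B) = {2, 5, 7, 10}
Verification via A' ∩ B': A' = {1, 2, 3, 5, 7, 10, 11}, B' = {2, 4, 5, 6, 7, 9, 10}
A' ∩ B' = {2, 5, 7, 10} ✓

{2, 5, 7, 10}


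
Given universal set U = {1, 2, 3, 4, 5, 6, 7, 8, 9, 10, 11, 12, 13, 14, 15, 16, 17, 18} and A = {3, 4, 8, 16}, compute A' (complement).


Universal set U = {1, 2, 3, 4, 5, 6, 7, 8, 9, 10, 11, 12, 13, 14, 15, 16, 17, 18}
Set A = {3, 4, 8, 16}
A' = U \ A = elements in U but not in A
Checking each element of U:
1 (not in A, include), 2 (not in A, include), 3 (in A, exclude), 4 (in A, exclude), 5 (not in A, include), 6 (not in A, include), 7 (not in A, include), 8 (in A, exclude), 9 (not in A, include), 10 (not in A, include), 11 (not in A, include), 12 (not in A, include), 13 (not in A, include), 14 (not in A, include), 15 (not in A, include), 16 (in A, exclude), 17 (not in A, include), 18 (not in A, include)
A' = {1, 2, 5, 6, 7, 9, 10, 11, 12, 13, 14, 15, 17, 18}

{1, 2, 5, 6, 7, 9, 10, 11, 12, 13, 14, 15, 17, 18}


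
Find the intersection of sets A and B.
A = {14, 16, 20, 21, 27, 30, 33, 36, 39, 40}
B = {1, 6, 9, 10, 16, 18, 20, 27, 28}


Set A = {14, 16, 20, 21, 27, 30, 33, 36, 39, 40}
Set B = {1, 6, 9, 10, 16, 18, 20, 27, 28}
A ∩ B includes only elements in both sets.
Check each element of A against B:
14 ✗, 16 ✓, 20 ✓, 21 ✗, 27 ✓, 30 ✗, 33 ✗, 36 ✗, 39 ✗, 40 ✗
A ∩ B = {16, 20, 27}

{16, 20, 27}


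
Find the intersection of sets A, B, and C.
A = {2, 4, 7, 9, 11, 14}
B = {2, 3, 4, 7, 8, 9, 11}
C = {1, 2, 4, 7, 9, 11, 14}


Set A = {2, 4, 7, 9, 11, 14}
Set B = {2, 3, 4, 7, 8, 9, 11}
Set C = {1, 2, 4, 7, 9, 11, 14}
First, A ∩ B = {2, 4, 7, 9, 11}
Then, (A ∩ B) ∩ C = {2, 4, 7, 9, 11}

{2, 4, 7, 9, 11}


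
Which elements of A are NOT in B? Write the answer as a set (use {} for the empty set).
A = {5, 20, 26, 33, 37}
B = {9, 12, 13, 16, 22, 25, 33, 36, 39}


Set A = {5, 20, 26, 33, 37}
Set B = {9, 12, 13, 16, 22, 25, 33, 36, 39}
Check each element of A against B:
5 ∉ B (include), 20 ∉ B (include), 26 ∉ B (include), 33 ∈ B, 37 ∉ B (include)
Elements of A not in B: {5, 20, 26, 37}

{5, 20, 26, 37}


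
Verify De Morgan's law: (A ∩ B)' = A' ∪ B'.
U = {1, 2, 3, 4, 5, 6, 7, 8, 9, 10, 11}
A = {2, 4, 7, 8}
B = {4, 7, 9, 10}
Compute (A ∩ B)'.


U = {1, 2, 3, 4, 5, 6, 7, 8, 9, 10, 11}
A = {2, 4, 7, 8}, B = {4, 7, 9, 10}
A ∩ B = {4, 7}
(A ∩ B)' = U \ (A ∩ B) = {1, 2, 3, 5, 6, 8, 9, 10, 11}
Verification via A' ∪ B': A' = {1, 3, 5, 6, 9, 10, 11}, B' = {1, 2, 3, 5, 6, 8, 11}
A' ∪ B' = {1, 2, 3, 5, 6, 8, 9, 10, 11} ✓

{1, 2, 3, 5, 6, 8, 9, 10, 11}


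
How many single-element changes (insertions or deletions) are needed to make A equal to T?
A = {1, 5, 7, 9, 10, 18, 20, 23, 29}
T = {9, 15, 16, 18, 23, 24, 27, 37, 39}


Set A = {1, 5, 7, 9, 10, 18, 20, 23, 29}
Set T = {9, 15, 16, 18, 23, 24, 27, 37, 39}
Elements to remove from A (in A, not in T): {1, 5, 7, 10, 20, 29} → 6 removals
Elements to add to A (in T, not in A): {15, 16, 24, 27, 37, 39} → 6 additions
Total edits = 6 + 6 = 12

12


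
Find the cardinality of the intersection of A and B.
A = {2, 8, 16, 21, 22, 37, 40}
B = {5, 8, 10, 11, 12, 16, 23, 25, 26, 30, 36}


Set A = {2, 8, 16, 21, 22, 37, 40}
Set B = {5, 8, 10, 11, 12, 16, 23, 25, 26, 30, 36}
A ∩ B = {8, 16}
|A ∩ B| = 2

2


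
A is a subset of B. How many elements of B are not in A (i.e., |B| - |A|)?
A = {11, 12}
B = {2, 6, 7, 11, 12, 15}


Set A = {11, 12}, |A| = 2
Set B = {2, 6, 7, 11, 12, 15}, |B| = 6
Since A ⊆ B: B \ A = {2, 6, 7, 15}
|B| - |A| = 6 - 2 = 4

4


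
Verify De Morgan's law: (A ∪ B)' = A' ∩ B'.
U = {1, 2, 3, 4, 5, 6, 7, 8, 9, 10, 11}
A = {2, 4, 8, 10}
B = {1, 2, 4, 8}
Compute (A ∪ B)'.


U = {1, 2, 3, 4, 5, 6, 7, 8, 9, 10, 11}
A = {2, 4, 8, 10}, B = {1, 2, 4, 8}
A ∪ B = {1, 2, 4, 8, 10}
(A ∪ B)' = U \ (A ∪ B) = {3, 5, 6, 7, 9, 11}
Verification via A' ∩ B': A' = {1, 3, 5, 6, 7, 9, 11}, B' = {3, 5, 6, 7, 9, 10, 11}
A' ∩ B' = {3, 5, 6, 7, 9, 11} ✓

{3, 5, 6, 7, 9, 11}


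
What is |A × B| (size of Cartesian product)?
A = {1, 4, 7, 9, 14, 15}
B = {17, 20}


Set A = {1, 4, 7, 9, 14, 15} has 6 elements.
Set B = {17, 20} has 2 elements.
|A × B| = |A| × |B| = 6 × 2 = 12

12


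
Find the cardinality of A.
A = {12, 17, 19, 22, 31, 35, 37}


Set A = {12, 17, 19, 22, 31, 35, 37}
Listing elements: 12, 17, 19, 22, 31, 35, 37
Counting: 7 elements
|A| = 7

7


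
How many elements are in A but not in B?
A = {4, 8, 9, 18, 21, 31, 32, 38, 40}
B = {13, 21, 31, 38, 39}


Set A = {4, 8, 9, 18, 21, 31, 32, 38, 40}
Set B = {13, 21, 31, 38, 39}
A \ B = {4, 8, 9, 18, 32, 40}
|A \ B| = 6

6


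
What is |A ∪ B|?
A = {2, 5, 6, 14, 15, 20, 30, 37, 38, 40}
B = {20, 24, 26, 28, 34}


Set A = {2, 5, 6, 14, 15, 20, 30, 37, 38, 40}, |A| = 10
Set B = {20, 24, 26, 28, 34}, |B| = 5
A ∩ B = {20}, |A ∩ B| = 1
|A ∪ B| = |A| + |B| - |A ∩ B| = 10 + 5 - 1 = 14

14


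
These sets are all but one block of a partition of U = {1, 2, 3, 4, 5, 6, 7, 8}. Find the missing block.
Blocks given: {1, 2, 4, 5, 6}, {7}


U = {1, 2, 3, 4, 5, 6, 7, 8}
Shown blocks: {1, 2, 4, 5, 6}, {7}
A partition's blocks are pairwise disjoint and cover U, so the missing block = U \ (union of shown blocks).
Union of shown blocks: {1, 2, 4, 5, 6, 7}
Missing block = U \ (union) = {3, 8}

{3, 8}


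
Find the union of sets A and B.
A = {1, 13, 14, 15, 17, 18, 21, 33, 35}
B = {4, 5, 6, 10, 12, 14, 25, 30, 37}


Set A = {1, 13, 14, 15, 17, 18, 21, 33, 35}
Set B = {4, 5, 6, 10, 12, 14, 25, 30, 37}
A ∪ B includes all elements in either set.
Elements from A: {1, 13, 14, 15, 17, 18, 21, 33, 35}
Elements from B not already included: {4, 5, 6, 10, 12, 25, 30, 37}
A ∪ B = {1, 4, 5, 6, 10, 12, 13, 14, 15, 17, 18, 21, 25, 30, 33, 35, 37}

{1, 4, 5, 6, 10, 12, 13, 14, 15, 17, 18, 21, 25, 30, 33, 35, 37}
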